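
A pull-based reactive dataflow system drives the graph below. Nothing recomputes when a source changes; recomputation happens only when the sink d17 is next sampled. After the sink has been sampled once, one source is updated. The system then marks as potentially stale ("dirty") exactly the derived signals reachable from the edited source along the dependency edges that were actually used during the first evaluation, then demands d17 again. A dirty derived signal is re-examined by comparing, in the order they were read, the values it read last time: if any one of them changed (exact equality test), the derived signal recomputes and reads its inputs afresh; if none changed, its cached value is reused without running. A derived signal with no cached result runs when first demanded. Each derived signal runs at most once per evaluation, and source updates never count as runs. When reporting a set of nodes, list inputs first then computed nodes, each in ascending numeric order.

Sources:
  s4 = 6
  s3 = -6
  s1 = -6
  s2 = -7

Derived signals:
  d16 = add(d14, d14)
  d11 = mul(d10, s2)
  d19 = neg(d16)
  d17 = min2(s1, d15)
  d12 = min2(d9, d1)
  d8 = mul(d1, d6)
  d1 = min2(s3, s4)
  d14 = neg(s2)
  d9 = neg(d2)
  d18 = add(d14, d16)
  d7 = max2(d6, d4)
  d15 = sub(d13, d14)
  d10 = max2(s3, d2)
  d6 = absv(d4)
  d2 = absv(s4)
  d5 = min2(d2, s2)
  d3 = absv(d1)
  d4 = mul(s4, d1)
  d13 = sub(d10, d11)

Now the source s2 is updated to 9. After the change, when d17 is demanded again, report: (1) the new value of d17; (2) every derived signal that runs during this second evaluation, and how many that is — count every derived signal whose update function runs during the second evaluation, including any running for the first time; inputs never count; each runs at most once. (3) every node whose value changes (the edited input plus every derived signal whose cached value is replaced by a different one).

First evaluation (everything demanded from the output):
  d2 = absv(6) = 6
  d10 = max2(-6, 6) = 6
  d11 = mul(6, -7) = -42
  d13 = sub(6, -42) = 48
  d14 = neg(-7) = 7
  d15 = sub(48, 7) = 41
  d17 = min2(-6, 41) = -6

Propagation after the edit:
  d11: runs — s2 -7->9; result 54.
  d13: runs — d11 -42->54; result -48.
  d14: runs — s2 -7->9; result -9.
  d15: runs — d13 48->-48; d14 7->-9; result -39.
  d17: runs — d15 41->-39; result -39.

New value of d17: -39.
Derived signals that run: d11, d13, d14, d15, d17 — 5 in total.
Values that change: s2, d11, d13, d14, d15, d17.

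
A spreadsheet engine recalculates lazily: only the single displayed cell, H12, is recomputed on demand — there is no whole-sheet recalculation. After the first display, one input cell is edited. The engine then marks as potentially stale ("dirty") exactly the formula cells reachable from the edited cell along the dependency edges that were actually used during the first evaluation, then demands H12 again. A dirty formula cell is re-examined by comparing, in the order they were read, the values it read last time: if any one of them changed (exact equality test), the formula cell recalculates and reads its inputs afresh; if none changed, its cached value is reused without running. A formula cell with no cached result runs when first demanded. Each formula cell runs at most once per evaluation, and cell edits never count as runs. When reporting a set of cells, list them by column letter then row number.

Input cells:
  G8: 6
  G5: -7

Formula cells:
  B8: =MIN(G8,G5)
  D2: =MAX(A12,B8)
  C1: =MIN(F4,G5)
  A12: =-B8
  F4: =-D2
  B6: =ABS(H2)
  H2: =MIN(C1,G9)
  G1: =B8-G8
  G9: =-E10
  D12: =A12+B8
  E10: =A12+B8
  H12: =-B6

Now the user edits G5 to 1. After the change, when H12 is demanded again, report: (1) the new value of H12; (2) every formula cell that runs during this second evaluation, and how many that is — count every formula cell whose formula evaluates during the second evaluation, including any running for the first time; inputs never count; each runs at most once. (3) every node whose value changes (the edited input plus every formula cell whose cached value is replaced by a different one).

First evaluation (everything demanded from the output):
  B8 = MIN(6, -7) = -7
  A12 = -(-7) = 7
  D2 = MAX(7, -7) = 7
  E10 = 7 + -7 = 0
  F4 = -(7) = -7
  C1 = MIN(-7, -7) = -7
  G9 = -(0) = 0
  H2 = MIN(-7, 0) = -7
  B6 = ABS(-7) = 7
  H12 = -(7) = -7

Propagation after the edit:
  B8: runs — G5 -7->1; result 1.
  A12: runs — B8 -7->1; result -1.
  D2: runs — A12 7->-1; B8 -7->1; result 1.
  E10: runs — A12 7->-1; B8 -7->1; result 0 (same value as before).
  F4: runs — D2 7->1; result -1.
  C1: runs — F4 -7->-1; G5 -7->1; result -1.
  G9: checked — values it read are unchanged (E10 unchanged); reused cached 0 without running.
  H2: runs — C1 -7->-1; result -1.
  B6: runs — H2 -7->-1; result 1.
  H12: runs — B6 7->1; result -1.

Key observation: the cutoff stops propagation at G9 — its inputs' values are unchanged, so it reuses its cache.

New value of H12: -1.
Formula cells that run: A12, B6, B8, C1, D2, E10, F4, H2, H12 — 9 in total.
Values that change: A12, B6, B8, C1, D2, F4, G5, H2, H12.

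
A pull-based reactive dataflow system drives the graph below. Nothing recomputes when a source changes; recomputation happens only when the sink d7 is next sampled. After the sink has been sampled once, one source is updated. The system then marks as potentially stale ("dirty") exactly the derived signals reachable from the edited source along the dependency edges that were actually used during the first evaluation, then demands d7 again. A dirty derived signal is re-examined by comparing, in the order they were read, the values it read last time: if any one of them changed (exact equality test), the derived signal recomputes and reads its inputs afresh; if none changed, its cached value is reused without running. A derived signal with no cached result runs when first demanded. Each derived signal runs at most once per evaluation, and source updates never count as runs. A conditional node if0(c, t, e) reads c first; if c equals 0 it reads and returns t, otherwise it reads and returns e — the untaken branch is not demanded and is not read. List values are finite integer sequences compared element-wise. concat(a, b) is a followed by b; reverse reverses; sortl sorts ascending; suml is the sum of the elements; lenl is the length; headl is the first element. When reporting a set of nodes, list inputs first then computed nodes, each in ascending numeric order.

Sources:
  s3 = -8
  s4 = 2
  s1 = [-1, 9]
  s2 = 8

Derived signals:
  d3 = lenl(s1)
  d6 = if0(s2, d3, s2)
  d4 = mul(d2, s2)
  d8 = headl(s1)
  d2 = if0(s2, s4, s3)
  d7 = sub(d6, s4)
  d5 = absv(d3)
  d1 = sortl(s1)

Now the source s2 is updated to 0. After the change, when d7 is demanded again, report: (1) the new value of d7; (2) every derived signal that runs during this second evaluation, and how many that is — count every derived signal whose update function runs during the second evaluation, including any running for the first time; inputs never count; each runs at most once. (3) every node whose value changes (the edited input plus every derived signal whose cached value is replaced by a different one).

First evaluation (everything demanded from the output):
  d6 = if0(s2=8 -> else branch s2) = 8
  d7 = sub(8, 2) = 6

Propagation after the edit:
  d3: demanded for the first time — runs, produces 2.
  d6: runs — s2 8->0; s2 8->0; result 2.
  d7: runs — d6 8->2; result 0.

Key observation: a condition flipped, so demand reaches new nodes — d3 runs for the first time.

New value of d7: 0.
Derived signals that run: d3, d6, d7 — 3 in total.
Values that change: s2, d6, d7.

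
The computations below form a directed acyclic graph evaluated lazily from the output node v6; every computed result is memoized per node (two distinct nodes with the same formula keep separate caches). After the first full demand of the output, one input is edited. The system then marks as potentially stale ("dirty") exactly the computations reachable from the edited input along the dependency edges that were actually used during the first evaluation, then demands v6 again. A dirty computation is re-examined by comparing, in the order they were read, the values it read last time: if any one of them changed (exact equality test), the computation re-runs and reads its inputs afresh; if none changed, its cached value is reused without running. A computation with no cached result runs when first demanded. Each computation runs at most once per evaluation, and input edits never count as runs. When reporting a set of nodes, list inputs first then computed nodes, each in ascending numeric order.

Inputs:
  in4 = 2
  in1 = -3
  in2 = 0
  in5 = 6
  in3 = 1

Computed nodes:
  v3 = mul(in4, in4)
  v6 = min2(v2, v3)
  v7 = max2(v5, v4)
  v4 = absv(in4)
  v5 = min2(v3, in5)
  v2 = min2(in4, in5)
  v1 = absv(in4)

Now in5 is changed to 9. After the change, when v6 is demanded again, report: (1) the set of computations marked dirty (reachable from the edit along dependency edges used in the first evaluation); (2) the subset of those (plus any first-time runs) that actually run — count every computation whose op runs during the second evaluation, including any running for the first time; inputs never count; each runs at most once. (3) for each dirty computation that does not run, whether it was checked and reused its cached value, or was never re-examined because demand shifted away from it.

First demand of the output computes:
  v2 = min2(2, 6) = 2
  v3 = mul(2, 2) = 4
  v6 = min2(2, 4) = 2

After the edit, cleaning proceeds:
  v2: a read changed (in5 6->9) — executes, giving 2 — identical to its old value.
  v6: dirty, but its reads are unchanged (v2 unchanged, v3 unchanged); cached 2 stands.

Note the absorption at v2: it re-runs yet its value is the same, leaving the output's value untouched.

The edit dirties: v2, v6.
1 computations run: v2.
Cache hits after checking: v6.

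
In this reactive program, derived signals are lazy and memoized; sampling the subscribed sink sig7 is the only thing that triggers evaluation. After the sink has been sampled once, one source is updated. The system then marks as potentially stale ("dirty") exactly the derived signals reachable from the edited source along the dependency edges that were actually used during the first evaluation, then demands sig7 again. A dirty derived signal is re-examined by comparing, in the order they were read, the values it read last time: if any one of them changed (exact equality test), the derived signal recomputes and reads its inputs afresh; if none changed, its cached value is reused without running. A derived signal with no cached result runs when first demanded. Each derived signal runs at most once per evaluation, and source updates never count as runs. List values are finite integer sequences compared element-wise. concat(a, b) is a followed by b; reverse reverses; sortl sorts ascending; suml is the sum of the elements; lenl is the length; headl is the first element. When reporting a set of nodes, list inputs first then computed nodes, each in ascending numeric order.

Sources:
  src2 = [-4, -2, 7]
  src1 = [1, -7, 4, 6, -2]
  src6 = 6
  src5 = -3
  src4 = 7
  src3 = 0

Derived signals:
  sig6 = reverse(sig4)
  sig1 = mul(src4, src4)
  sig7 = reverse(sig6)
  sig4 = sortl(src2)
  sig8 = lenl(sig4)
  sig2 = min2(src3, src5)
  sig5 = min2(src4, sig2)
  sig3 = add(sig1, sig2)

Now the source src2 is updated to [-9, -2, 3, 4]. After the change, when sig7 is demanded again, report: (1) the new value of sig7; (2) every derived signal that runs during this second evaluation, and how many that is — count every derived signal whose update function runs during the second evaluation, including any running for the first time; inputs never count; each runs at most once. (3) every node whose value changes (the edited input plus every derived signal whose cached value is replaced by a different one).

Demanding sig7 again yields [-9, -2, 3, 4].
3 derived signals run: sig4, sig6, sig7.
The nodes whose values change: src2, sig4, sig6, sig7.

First demand of the output computes:
  sig4 = sortl([-4, -2, 7]) = [-4, -2, 7]
  sig6 = reverse([-4, -2, 7]) = [7, -2, -4]
  sig7 = reverse([7, -2, -4]) = [-4, -2, 7]

After the edit, cleaning proceeds:
  sig4: a read changed (src2 [-4, -2, 7]->[-9, -2, 3, 4]) — executes, giving [-9, -2, 3, 4].
  sig6: a read changed (sig4 [-4, -2, 7]->[-9, -2, 3, 4]) — executes, giving [4, 3, -2, -9].
  sig7: a read changed (sig6 [7, -2, -4]->[4, 3, -2, -9]) — executes, giving [-9, -2, 3, 4].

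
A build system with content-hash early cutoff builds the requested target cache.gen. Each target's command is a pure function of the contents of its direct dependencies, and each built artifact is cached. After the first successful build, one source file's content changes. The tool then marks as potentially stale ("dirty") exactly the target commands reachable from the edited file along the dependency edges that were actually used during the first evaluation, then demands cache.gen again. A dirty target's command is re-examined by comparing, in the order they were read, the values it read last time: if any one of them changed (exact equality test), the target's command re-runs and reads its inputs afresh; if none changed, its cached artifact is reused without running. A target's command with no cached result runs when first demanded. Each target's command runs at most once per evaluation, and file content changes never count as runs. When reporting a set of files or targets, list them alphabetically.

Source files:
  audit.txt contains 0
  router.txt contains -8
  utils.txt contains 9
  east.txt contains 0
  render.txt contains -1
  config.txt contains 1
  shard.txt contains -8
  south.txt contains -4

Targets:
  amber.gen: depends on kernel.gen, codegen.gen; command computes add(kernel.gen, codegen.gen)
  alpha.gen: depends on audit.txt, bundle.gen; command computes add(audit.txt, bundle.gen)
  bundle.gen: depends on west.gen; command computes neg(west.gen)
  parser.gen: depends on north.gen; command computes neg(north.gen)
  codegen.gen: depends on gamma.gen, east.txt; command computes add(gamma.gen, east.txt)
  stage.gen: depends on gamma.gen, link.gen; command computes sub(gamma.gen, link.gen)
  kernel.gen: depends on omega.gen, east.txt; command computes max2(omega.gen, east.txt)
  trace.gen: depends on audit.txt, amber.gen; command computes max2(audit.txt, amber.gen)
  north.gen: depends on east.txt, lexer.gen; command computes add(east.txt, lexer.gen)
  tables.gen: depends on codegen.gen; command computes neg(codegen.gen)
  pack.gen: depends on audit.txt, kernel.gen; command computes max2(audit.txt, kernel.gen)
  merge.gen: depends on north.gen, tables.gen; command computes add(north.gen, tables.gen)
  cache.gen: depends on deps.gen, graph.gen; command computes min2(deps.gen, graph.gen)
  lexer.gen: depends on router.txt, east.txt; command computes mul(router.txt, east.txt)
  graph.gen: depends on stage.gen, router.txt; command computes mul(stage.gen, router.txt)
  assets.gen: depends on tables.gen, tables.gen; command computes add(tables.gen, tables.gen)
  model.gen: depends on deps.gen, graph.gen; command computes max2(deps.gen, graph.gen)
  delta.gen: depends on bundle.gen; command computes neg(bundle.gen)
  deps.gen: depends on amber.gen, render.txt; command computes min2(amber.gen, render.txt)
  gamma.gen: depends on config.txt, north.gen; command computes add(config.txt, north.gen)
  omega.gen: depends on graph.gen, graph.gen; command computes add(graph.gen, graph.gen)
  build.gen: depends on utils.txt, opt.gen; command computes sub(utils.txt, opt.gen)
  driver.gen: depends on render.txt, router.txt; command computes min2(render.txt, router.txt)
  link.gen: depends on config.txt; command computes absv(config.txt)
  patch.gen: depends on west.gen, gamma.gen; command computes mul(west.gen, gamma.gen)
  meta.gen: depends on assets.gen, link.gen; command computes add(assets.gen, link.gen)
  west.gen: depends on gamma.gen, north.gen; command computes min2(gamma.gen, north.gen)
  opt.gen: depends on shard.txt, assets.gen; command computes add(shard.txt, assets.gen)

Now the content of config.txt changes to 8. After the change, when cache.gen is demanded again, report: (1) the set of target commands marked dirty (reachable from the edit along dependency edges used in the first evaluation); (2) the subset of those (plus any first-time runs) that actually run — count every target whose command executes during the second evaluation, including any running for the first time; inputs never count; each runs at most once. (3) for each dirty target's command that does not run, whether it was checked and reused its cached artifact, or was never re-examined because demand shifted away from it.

Marked dirty: amber.gen, cache.gen, codegen.gen, deps.gen, gamma.gen, graph.gen, kernel.gen, link.gen, omega.gen, stage.gen.
Target commands that run: amber.gen, codegen.gen, deps.gen, gamma.gen, link.gen, stage.gen — 6 in total.
Checked but reused from cache: cache.gen, graph.gen, kernel.gen, omega.gen.
Key observation: the cutoff stops propagation at graph.gen — its inputs' values are unchanged, so it reuses its cache.

First evaluation (everything demanded from the output):
  lexer.gen = mul(-8, 0) = 0
  link.gen = absv(1) = 1
  north.gen = add(0, 0) = 0
  gamma.gen = add(1, 0) = 1
  codegen.gen = add(1, 0) = 1
  stage.gen = sub(1, 1) = 0
  graph.gen = mul(0, -8) = 0
  omega.gen = add(0, 0) = 0
  kernel.gen = max2(0, 0) = 0
  amber.gen = add(0, 1) = 1
  deps.gen = min2(1, -1) = -1
  cache.gen = min2(-1, 0) = -1

Propagation after the edit:
  gamma.gen: runs — config.txt 1->8; result 8.
  codegen.gen: runs — gamma.gen 1->8; result 8.
  link.gen: runs — config.txt 1->8; result 8.
  stage.gen: runs — gamma.gen 1->8; link.gen 1->8; result 0 (same value as before).
  graph.gen: checked — values it read are unchanged (stage.gen unchanged, router.txt unchanged); reused cached 0 without running.
  omega.gen: checked — values it read are unchanged (graph.gen unchanged, graph.gen unchanged); reused cached 0 without running.
  kernel.gen: checked — values it read are unchanged (omega.gen unchanged, east.txt unchanged); reused cached 0 without running.
  amber.gen: runs — codegen.gen 1->8; result 8.
  deps.gen: runs — amber.gen 1->8; result -1 (same value as before).
  cache.gen: checked — values it read are unchanged (deps.gen unchanged, graph.gen unchanged); reused cached -1 without running.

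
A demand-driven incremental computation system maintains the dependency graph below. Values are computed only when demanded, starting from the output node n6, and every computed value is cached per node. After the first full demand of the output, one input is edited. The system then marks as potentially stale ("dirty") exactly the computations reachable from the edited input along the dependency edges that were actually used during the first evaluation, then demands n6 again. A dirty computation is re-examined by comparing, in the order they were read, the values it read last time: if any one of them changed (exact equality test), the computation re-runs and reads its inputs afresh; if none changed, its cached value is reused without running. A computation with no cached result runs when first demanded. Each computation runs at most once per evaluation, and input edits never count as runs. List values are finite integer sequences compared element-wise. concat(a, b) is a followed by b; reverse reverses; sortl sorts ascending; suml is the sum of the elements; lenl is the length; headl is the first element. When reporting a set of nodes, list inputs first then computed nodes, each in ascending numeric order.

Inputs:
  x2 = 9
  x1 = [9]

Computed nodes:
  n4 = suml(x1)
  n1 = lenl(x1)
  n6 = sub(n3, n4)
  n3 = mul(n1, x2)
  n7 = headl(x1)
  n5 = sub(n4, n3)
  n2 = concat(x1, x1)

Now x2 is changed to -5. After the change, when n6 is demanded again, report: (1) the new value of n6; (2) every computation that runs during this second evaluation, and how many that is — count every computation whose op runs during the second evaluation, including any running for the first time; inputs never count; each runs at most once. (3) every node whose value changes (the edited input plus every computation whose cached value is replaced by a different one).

First evaluation (everything demanded from the output):
  n1 = lenl([9]) = 1
  n3 = mul(1, 9) = 9
  n4 = suml([9]) = 9
  n6 = sub(9, 9) = 0

Propagation after the edit:
  n3: runs — x2 9->-5; result -5.
  n6: runs — n3 9->-5; result -14.

New value of n6: -14.
Computations that run: n3, n6 — 2 in total.
Values that change: x2, n3, n6.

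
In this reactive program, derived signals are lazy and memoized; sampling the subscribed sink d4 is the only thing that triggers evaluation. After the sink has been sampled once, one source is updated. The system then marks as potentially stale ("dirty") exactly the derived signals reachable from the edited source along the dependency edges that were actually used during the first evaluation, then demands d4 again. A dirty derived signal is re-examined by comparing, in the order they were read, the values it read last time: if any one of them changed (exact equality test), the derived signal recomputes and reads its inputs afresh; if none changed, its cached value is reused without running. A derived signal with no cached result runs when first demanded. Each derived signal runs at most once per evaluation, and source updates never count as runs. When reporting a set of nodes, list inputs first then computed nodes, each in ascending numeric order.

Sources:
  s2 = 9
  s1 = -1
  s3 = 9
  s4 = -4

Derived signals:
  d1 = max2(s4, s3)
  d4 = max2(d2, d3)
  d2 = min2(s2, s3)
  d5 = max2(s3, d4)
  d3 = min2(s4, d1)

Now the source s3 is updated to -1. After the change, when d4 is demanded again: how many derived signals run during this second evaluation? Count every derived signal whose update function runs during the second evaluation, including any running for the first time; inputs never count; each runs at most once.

4 derived signals run: d1, d2, d3, d4.

First demand of the output computes:
  d1 = max2(-4, 9) = 9
  d2 = min2(9, 9) = 9
  d3 = min2(-4, 9) = -4
  d4 = max2(9, -4) = 9

After the edit, cleaning proceeds:
  d1: a read changed (s3 9->-1) — executes, giving -1.
  d2: a read changed (s3 9->-1) — executes, giving -1.
  d3: a read changed (d1 9->-1) — executes, giving -4 — identical to its old value.
  d4: a read changed (d2 9->-1) — executes, giving -1.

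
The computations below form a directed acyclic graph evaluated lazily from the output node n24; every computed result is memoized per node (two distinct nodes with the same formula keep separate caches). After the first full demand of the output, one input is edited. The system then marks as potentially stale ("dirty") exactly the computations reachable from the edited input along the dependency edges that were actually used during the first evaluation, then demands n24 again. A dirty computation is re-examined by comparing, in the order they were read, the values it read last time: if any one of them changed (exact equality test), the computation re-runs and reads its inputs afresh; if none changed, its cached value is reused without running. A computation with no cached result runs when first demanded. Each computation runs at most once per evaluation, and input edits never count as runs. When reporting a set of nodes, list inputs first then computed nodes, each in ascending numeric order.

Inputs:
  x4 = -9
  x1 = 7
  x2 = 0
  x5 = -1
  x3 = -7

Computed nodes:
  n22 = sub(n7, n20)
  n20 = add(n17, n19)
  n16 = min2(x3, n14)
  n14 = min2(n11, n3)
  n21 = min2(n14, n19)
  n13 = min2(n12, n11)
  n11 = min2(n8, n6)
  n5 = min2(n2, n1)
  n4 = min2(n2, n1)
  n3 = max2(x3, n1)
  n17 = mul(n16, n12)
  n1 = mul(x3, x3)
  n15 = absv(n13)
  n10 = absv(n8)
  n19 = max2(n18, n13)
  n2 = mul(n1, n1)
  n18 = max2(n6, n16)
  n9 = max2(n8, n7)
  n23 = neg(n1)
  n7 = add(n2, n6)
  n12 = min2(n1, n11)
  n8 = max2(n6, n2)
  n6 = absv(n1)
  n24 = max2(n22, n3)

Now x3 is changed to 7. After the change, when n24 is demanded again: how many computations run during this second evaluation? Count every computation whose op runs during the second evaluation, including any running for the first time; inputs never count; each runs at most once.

First demand of the output computes:
  n1 = mul(-7, -7) = 49
  n2 = mul(49, 49) = 2401
  n3 = max2(-7, 49) = 49
  n6 = absv(49) = 49
  n7 = add(2401, 49) = 2450
  n8 = max2(49, 2401) = 2401
  n11 = min2(2401, 49) = 49
  n12 = min2(49, 49) = 49
  n13 = min2(49, 49) = 49
  n14 = min2(49, 49) = 49
  n16 = min2(-7, 49) = -7
  n17 = mul(-7, 49) = -343
  n18 = max2(49, -7) = 49
  n19 = max2(49, 49) = 49
  n20 = add(-343, 49) = -294
  n22 = sub(2450, -294) = 2744
  n24 = max2(2744, 49) = 2744

After the edit, cleaning proceeds:
  n1: a read changed (x3 -7->7; x3 -7->7) — executes, giving 49 — identical to its old value.
  n2: dirty, but its reads are unchanged (n1 unchanged, n1 unchanged); cached 2401 stands.
  n3: a read changed (x3 -7->7) — executes, giving 49 — identical to its old value.
  n6: dirty, but its reads are unchanged (n1 unchanged); cached 49 stands.
  n7: dirty, but its reads are unchanged (n2 unchanged, n6 unchanged); cached 2450 stands.
  n8: dirty, but its reads are unchanged (n6 unchanged, n2 unchanged); cached 2401 stands.
  n11: dirty, but its reads are unchanged (n8 unchanged, n6 unchanged); cached 49 stands.
  n12: dirty, but its reads are unchanged (n1 unchanged, n11 unchanged); cached 49 stands.
  n13: dirty, but its reads are unchanged (n12 unchanged, n11 unchanged); cached 49 stands.
  n14: dirty, but its reads are unchanged (n11 unchanged, n3 unchanged); cached 49 stands.
  n16: a read changed (x3 -7->7) — executes, giving 7.
  n17: a read changed (n16 -7->7) — executes, giving 343.
  n18: a read changed (n16 -7->7) — executes, giving 49 — identical to its old value.
  n19: dirty, but its reads are unchanged (n18 unchanged, n13 unchanged); cached 49 stands.
  n20: a read changed (n17 -343->343) — executes, giving 392.
  n22: a read changed (n20 -294->392) — executes, giving 2058.
  n24: a read changed (n22 2744->2058) — executes, giving 2058.

Note where the cutoff bites: n2 is checked, finds nothing changed, and keeps its cache.

8 computations run: n1, n3, n16, n17, n18, n20, n22, n24.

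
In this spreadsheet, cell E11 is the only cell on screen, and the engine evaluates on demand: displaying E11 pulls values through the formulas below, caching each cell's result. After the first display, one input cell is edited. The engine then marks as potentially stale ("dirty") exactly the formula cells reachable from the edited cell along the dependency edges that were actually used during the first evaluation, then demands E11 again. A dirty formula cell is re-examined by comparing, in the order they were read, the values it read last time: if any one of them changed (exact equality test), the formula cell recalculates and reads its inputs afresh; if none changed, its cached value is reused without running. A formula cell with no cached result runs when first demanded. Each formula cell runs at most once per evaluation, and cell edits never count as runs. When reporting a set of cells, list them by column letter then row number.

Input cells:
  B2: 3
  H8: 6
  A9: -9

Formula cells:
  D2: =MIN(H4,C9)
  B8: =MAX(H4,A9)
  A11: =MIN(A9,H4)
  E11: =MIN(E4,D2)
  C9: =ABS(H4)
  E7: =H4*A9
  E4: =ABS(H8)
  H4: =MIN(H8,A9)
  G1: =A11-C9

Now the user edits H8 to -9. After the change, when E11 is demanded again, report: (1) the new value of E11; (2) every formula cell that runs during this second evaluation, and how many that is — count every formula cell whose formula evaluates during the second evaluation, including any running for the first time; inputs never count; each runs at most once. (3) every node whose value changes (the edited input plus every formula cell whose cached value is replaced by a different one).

Initial pass — values computed on the first demand:
  E4 = ABS(6) = 6
  H4 = MIN(6, -9) = -9
  C9 = ABS(-9) = 9
  D2 = MIN(-9, 9) = -9
  E11 = MIN(6, -9) = -9

Second demand — change propagation:
  E4: re-runs because H8 6->-9; new result 9.
  H4: re-runs because H8 6->-9; new result -9 (unchanged).
  C9: re-examined; everything it read last time is the same (H4 unchanged) — cache 9 kept, no run.
  D2: re-examined; everything it read last time is the same (H4 unchanged, C9 unchanged) — cache -9 kept, no run.
  E11: re-runs because E4 6->9; new result -9 (unchanged).

The important point: at C9 every value read last time is unchanged, so the dirty flag clears without a run.

E11 now evaluates to -9.
Run set: E4, E11, H4 (3 run).
Changed values: E4, H8.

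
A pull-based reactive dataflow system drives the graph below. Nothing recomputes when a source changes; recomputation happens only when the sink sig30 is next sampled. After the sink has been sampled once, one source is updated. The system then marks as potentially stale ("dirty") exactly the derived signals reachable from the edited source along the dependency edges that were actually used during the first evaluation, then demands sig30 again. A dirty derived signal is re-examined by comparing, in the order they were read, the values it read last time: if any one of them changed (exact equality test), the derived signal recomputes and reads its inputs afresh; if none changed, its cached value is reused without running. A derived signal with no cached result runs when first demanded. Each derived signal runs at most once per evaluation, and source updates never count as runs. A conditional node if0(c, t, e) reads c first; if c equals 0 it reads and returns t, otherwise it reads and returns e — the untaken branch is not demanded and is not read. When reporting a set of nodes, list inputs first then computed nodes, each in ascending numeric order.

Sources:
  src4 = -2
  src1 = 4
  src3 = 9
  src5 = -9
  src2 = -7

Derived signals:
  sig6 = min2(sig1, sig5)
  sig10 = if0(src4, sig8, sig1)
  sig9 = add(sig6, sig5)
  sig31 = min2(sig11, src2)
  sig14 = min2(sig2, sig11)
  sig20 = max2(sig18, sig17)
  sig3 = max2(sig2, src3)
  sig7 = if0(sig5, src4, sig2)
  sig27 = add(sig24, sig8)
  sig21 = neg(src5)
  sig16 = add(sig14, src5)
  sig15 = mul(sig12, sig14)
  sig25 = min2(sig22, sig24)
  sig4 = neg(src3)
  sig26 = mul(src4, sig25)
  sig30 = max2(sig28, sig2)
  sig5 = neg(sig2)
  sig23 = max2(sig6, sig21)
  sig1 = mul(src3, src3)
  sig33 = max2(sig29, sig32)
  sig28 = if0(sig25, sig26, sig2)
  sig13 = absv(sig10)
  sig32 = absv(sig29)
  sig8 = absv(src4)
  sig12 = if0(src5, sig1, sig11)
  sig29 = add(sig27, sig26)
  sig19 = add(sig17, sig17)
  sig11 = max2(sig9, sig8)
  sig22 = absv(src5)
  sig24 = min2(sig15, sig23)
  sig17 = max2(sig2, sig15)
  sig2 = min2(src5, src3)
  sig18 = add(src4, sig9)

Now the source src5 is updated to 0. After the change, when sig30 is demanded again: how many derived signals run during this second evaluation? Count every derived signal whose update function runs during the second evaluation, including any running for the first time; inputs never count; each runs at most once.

Derived signals that run: sig2, sig5, sig6, sig9, sig11, sig12, sig14, sig15, sig21, sig22, sig23, sig24, sig25, sig26, sig28, sig30 — 16 in total.
Key observation: a condition flipped, so demand reaches new nodes — sig26 runs for the first time.

First evaluation (everything demanded from the output):
  sig1 = mul(9, 9) = 81
  sig2 = min2(-9, 9) = -9
  sig5 = neg(-9) = 9
  sig6 = min2(81, 9) = 9
  sig8 = absv(-2) = 2
  sig9 = add(9, 9) = 18
  sig11 = max2(18, 2) = 18
  sig12 = if0(src5=-9 -> else branch sig11) = 18
  sig14 = min2(-9, 18) = -9
  sig15 = mul(18, -9) = -162
  sig21 = neg(-9) = 9
  sig22 = absv(-9) = 9
  sig23 = max2(9, 9) = 9
  sig24 = min2(-162, 9) = -162
  sig25 = min2(9, -162) = -162
  sig28 = if0(sig25=-162 -> else branch sig2) = -9
  sig30 = max2(-9, -9) = -9

Propagation after the edit:
  sig2: runs — src5 -9->0; result 0.
  sig5: runs — sig2 -9->0; result 0.
  sig6: runs — sig5 9->0; result 0.
  sig9: runs — sig6 9->0; sig5 9->0; result 0.
  sig11: runs — sig9 18->0; result 2.
  sig12: runs — src5 -9->0; sig11 18->2; result 81.
  sig14: runs — sig2 -9->0; sig11 18->2; result 0.
  sig15: runs — sig12 18->81; sig14 -9->0; result 0.
  sig21: runs — src5 -9->0; result 0.
  sig22: runs — src5 -9->0; result 0.
  sig23: runs — sig6 9->0; sig21 9->0; result 0.
  sig24: runs — sig15 -162->0; sig23 9->0; result 0.
  sig25: runs — sig22 9->0; sig24 -162->0; result 0.
  sig26: demanded for the first time — runs, produces 0.
  sig28: runs — sig25 -162->0; sig2 -9->0; result 0.
  sig30: runs — sig28 -9->0; sig2 -9->0; result 0.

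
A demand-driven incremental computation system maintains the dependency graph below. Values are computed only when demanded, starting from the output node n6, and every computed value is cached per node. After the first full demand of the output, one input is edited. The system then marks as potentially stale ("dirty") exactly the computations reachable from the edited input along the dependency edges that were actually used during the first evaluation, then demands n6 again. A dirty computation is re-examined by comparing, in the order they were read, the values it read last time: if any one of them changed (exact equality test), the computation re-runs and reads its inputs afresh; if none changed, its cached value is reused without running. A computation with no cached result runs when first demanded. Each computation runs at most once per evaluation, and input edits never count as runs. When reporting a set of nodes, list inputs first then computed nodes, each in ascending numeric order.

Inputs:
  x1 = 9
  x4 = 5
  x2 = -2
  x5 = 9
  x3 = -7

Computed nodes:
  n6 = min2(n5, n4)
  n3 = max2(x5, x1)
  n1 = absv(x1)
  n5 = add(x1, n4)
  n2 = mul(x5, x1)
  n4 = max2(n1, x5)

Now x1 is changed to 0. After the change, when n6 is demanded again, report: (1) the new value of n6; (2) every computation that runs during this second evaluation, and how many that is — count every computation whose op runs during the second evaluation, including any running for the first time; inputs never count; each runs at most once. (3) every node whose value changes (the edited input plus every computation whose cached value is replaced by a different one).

First evaluation (everything demanded from the output):
  n1 = absv(9) = 9
  n4 = max2(9, 9) = 9
  n5 = add(9, 9) = 18
  n6 = min2(18, 9) = 9

Propagation after the edit:
  n1: runs — x1 9->0; result 0.
  n4: runs — n1 9->0; result 9 (same value as before).
  n5: runs — x1 9->0; result 9.
  n6: runs — n5 18->9; result 9 (same value as before).

New value of n6: 9.
Computations that run: n1, n4, n5, n6 — 4 in total.
Values that change: x1, n1, n5.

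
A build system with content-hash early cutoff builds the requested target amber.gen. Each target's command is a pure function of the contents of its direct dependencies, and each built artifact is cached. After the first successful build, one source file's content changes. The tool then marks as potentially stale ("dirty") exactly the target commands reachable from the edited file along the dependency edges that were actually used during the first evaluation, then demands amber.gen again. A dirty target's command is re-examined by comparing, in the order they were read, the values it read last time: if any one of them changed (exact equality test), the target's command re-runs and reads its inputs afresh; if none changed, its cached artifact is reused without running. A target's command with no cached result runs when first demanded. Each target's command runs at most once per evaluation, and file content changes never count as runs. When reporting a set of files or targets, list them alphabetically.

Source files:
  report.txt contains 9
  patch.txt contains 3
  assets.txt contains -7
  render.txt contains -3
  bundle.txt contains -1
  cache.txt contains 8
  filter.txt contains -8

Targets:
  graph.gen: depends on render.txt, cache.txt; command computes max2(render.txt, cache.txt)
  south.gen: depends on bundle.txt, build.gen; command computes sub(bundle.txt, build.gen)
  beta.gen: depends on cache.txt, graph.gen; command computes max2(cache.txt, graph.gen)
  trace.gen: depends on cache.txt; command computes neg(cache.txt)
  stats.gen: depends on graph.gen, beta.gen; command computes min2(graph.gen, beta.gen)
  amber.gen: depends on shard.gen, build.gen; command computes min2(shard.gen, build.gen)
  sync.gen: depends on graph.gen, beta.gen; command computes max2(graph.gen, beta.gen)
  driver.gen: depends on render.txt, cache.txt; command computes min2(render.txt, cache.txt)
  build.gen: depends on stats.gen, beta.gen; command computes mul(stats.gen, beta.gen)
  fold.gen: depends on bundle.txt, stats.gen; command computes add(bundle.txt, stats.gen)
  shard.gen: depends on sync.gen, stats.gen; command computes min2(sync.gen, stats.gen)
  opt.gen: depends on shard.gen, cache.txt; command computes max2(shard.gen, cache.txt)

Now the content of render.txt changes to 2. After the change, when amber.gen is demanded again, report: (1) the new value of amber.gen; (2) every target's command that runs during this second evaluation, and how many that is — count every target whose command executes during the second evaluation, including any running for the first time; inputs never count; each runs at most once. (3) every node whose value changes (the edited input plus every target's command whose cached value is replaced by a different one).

First evaluation (everything demanded from the output):
  graph.gen = max2(-3, 8) = 8
  beta.gen = max2(8, 8) = 8
  stats.gen = min2(8, 8) = 8
  build.gen = mul(8, 8) = 64
  sync.gen = max2(8, 8) = 8
  shard.gen = min2(8, 8) = 8
  amber.gen = min2(8, 64) = 8

Propagation after the edit:
  graph.gen: runs — render.txt -3->2; result 8 (same value as before).
  beta.gen: checked — values it read are unchanged (cache.txt unchanged, graph.gen unchanged); reused cached 8 without running.
  stats.gen: checked — values it read are unchanged (graph.gen unchanged, beta.gen unchanged); reused cached 8 without running.
  build.gen: checked — values it read are unchanged (stats.gen unchanged, beta.gen unchanged); reused cached 64 without running.
  sync.gen: checked — values it read are unchanged (graph.gen unchanged, beta.gen unchanged); reused cached 8 without running.
  shard.gen: checked — values it read are unchanged (sync.gen unchanged, stats.gen unchanged); reused cached 8 without running.
  amber.gen: checked — values it read are unchanged (shard.gen unchanged, build.gen unchanged); reused cached 8 without running.

Key observation: the change is absorbed at graph.gen — it re-runs but produces the same value, and the output's value is unchanged.

New value of amber.gen: 8.
Target commands that run: graph.gen — 1 in total.
Values that change: render.txt.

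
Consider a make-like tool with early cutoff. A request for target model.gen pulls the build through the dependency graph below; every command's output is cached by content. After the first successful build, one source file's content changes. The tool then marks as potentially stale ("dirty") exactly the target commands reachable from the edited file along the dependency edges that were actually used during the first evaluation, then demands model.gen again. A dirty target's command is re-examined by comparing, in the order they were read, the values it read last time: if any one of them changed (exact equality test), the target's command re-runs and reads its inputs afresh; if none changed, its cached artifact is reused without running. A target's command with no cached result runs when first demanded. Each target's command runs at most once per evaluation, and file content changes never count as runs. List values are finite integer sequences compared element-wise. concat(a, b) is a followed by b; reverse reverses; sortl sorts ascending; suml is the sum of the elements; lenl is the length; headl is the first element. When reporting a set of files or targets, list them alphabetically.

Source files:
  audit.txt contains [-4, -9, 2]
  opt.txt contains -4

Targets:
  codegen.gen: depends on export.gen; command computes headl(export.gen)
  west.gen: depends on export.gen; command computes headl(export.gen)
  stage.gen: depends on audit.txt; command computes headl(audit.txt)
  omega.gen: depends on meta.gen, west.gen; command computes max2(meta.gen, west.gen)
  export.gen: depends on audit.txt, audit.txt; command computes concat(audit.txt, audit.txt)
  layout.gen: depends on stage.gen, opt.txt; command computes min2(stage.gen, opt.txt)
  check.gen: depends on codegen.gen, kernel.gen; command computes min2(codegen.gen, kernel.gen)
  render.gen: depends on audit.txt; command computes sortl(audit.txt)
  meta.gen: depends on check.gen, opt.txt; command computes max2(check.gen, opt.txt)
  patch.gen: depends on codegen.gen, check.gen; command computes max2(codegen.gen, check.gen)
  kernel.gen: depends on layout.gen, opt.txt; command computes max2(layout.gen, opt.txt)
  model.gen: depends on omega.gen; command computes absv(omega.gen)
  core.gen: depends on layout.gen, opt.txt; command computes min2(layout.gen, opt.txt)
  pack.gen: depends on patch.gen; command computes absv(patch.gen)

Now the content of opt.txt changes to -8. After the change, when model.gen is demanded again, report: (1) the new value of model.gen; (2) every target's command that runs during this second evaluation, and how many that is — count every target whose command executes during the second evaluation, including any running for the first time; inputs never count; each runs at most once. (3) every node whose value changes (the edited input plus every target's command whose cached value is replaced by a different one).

Demanding model.gen again yields 4.
5 target commands run: check.gen, kernel.gen, layout.gen, meta.gen, omega.gen.
The nodes whose values change: check.gen, kernel.gen, layout.gen, meta.gen, opt.txt.
Note the absorption at omega.gen: it re-runs yet its value is the same, leaving the output's value untouched.

First demand of the output computes:
  export.gen = concat([-4, -9, 2], [-4, -9, 2]) = [-4, -9, 2, -4, -9, 2]
  codegen.gen = headl([-4, -9, 2, -4, -9, 2]) = -4
  stage.gen = headl([-4, -9, 2]) = -4
  layout.gen = min2(-4, -4) = -4
  kernel.gen = max2(-4, -4) = -4
  check.gen = min2(-4, -4) = -4
  meta.gen = max2(-4, -4) = -4
  west.gen = headl([-4, -9, 2, -4, -9, 2]) = -4
  omega.gen = max2(-4, -4) = -4
  model.gen = absv(-4) = 4

After the edit, cleaning proceeds:
  layout.gen: a read changed (opt.txt -4->-8) — executes, giving -8.
  kernel.gen: a read changed (layout.gen -4->-8; opt.txt -4->-8) — executes, giving -8.
  check.gen: a read changed (kernel.gen -4->-8) — executes, giving -8.
  meta.gen: a read changed (check.gen -4->-8; opt.txt -4->-8) — executes, giving -8.
  omega.gen: a read changed (meta.gen -4->-8) — executes, giving -4 — identical to its old value.
  model.gen: dirty, but its reads are unchanged (omega.gen unchanged); cached 4 stands.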